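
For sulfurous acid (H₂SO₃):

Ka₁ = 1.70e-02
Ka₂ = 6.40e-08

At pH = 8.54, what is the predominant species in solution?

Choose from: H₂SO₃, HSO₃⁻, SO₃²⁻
SO₃²⁻

pKa1 = 1.77, pKa2 = 7.19. Each pKa is the crossover between adjacent species; pH = 8.54 lies in the region where SO₃²⁻ predominates.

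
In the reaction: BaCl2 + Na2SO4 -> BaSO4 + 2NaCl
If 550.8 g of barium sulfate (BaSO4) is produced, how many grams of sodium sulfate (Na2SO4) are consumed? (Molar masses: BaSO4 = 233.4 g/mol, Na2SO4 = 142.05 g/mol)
Moles of BaSO4 = 550.8 g ÷ 233.4 g/mol = 2.3599 mol
Mole ratio: 1 mol Na2SO4 / 1 mol BaSO4
Moles of Na2SO4 = 2.3599 × (1/1) = 2.3599 mol
Mass of Na2SO4 = 2.3599 mol × 142.05 g/mol = 335.2 g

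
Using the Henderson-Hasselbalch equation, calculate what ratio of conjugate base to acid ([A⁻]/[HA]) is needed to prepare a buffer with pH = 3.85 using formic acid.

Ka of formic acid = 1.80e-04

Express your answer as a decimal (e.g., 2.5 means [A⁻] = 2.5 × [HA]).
[A⁻]/[HA] = 1.274

pKa = −log(1.80e-04) = 3.7447. pH = pKa + log([A⁻]/[HA]). 3.85 = 3.7447 + log(ratio). log(ratio) = 3.85 − 3.7447 = 0.1053. ratio = 10^(0.1053) = 1.274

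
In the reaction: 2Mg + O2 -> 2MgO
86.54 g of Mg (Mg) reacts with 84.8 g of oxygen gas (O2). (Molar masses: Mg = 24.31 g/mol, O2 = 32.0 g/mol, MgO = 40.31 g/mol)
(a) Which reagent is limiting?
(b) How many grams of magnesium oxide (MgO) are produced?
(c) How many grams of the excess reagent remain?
(a) Mg, (b) 143.5 g, (c) 27.84 g

Moles of Mg = 86.54 g ÷ 24.31 g/mol = 3.55985 mol
Moles of O2 = 84.8 g ÷ 32.0 g/mol = 2.65 mol
Moles ÷ coefficient: Mg: 3.55985/2 = 1.78, O2: 2.65/1 = 2.65
(a) Mg has the smaller value, so Mg is the limiting reagent.
(b) Moles of MgO = 3.55985 mol Mg × (2/2) = 3.55985 mol; mass = 3.55985 mol × 40.31 g/mol = 143.5 g
(c) O2 consumed = 3.55985 × (1/2) = 1.77993 mol; remaining = 2.65 − 1.77993 = 0.870074 mol; mass = 0.870074 mol × 32.0 g/mol = 27.84 g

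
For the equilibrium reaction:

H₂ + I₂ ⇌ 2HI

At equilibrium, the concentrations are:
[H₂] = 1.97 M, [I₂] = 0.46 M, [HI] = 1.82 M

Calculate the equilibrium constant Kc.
K_c = 3.6553

Kc = ([HI]^2) / ([H₂] × [I₂])
   = ((1.82)^2) / ((1.97)·(0.46))
   = 3.3124 / 0.9062 = 3.6553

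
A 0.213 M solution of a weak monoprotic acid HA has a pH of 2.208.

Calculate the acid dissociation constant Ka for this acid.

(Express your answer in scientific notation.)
K_a = 1.86e-04

[H⁺] = 10^(−pH) = 10^(−2.208) = 6.194e-03 M. For HA ⇌ H⁺ + A⁻, Ka = x²/(C − x) = (6.194e-03)²/(0.213 − 6.194e-03) = 1.86e-04.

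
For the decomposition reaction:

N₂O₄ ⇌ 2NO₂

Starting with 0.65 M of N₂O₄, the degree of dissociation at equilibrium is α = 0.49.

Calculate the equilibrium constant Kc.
K_c = 1.2240

x = α·[A]₀ = 0.49 × 0.65 = 0.3185 M dissociated.
At eq: [N₂O₄] = 0.65 − 0.3185 = 0.3315 M; [NO₂] = 2x = 0.637 M.
Kc = [NO₂]²/[N₂O₄] = (0.637)²/0.3315 = 1.224.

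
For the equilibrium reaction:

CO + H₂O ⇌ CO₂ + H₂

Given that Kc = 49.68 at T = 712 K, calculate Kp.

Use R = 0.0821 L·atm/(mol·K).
K_p = 49.6800

Δn = (moles gaseous products) − (moles gaseous reactants) = 0
T = 712 K; RT = 0.0821 × 712 = 58.4552
Kp = Kc·(RT)^Δn = 49.68 × (58.4552)^0 = 49.68 × 1 = 49.6800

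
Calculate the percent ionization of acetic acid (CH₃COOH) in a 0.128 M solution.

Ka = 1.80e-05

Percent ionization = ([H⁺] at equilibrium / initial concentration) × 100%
Percent ionization = 1.18%

Let x = [H⁺]. Ka = x²/(C - x) ⇒ x² + (1.80e-05)x - (1.80e-05)(0.128) = 0. x = 1.5089e-03. Percent = (1.5089e-03/0.128) × 100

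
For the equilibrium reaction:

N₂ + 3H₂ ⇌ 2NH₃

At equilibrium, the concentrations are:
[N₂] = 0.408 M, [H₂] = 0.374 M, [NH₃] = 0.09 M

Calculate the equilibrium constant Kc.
K_c = 0.3795

Kc = ([NH₃]^2) / ([N₂] × [H₂]^3)
   = ((0.09)^2) / ((0.408)·(0.374)^3)
   = 0.0081 / 0.021344 = 0.3795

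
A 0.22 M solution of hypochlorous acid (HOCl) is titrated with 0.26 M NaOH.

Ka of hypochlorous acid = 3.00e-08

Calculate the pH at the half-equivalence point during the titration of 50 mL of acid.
pH = pKa = 7.52

At the half-equivalence point, [HA] = [A⁻], so by Henderson–Hasselbalch pH = pKa + log(1) = pKa.
pKa = −log(3.00e-08) = 7.52.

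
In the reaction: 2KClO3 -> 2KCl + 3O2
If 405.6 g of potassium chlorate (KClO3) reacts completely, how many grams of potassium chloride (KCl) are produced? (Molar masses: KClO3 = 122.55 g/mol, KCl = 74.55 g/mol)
Moles of KClO3 = 405.6 g ÷ 122.55 g/mol = 3.30967 mol
Mole ratio: 2 mol KCl / 2 mol KClO3
Moles of KCl = 3.30967 × (2/2) = 3.30967 mol
Mass of KCl = 3.30967 mol × 74.55 g/mol = 246.7 g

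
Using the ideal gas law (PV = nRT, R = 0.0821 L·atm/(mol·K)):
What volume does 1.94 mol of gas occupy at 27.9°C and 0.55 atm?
T = 27.9°C + 273.15 = 301.05 K
V = nRT/P = (1.94 × 0.0821 × 301.05) / 0.55
V = 87.18 L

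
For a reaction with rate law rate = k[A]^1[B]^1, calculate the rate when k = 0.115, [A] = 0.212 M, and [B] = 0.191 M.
0.004657 M/s

rate = k·[A]^1·[B]^1 = 0.115·(0.212)^1·(0.191)^1 = 0.115·0.212·0.191 = 0.004657 M/s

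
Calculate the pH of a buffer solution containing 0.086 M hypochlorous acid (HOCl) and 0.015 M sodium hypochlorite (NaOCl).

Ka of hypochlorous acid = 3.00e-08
pH = 6.76

pKa = -log(3.00e-08) = 7.52. pH = pKa + log([A⁻]/[HA]) = 7.52 + log(0.015/0.086)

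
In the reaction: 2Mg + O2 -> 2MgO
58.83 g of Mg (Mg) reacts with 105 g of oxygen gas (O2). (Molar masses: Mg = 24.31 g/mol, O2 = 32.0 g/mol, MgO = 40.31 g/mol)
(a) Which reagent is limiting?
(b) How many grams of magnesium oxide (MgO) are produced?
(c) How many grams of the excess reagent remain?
(a) Mg, (b) 97.55 g, (c) 66.28 g

Moles of Mg = 58.83 g ÷ 24.31 g/mol = 2.41999 mol
Moles of O2 = 105 g ÷ 32.0 g/mol = 3.28125 mol
Moles ÷ coefficient: Mg: 2.41999/2 = 1.21, O2: 3.28125/1 = 3.281
(a) Mg has the smaller value, so Mg is the limiting reagent.
(b) Moles of MgO = 2.41999 mol Mg × (2/2) = 2.41999 mol; mass = 2.41999 mol × 40.31 g/mol = 97.55 g
(c) O2 consumed = 2.41999 × (1/2) = 1.21 mol; remaining = 3.28125 − 1.21 = 2.07125 mol; mass = 2.07125 mol × 32.0 g/mol = 66.28 g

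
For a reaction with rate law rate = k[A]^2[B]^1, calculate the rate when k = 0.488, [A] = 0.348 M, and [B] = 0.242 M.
0.0143 M/s

rate = k·[A]^2·[B]^1 = 0.488·(0.348)^2·(0.242)^1 = 0.488·0.121104·0.242 = 0.0143 M/s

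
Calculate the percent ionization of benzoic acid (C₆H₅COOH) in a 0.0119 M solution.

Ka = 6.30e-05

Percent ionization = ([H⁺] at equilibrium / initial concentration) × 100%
Percent ionization = 7.02%

Let x = [H⁺]. Ka = x²/(C - x) ⇒ x² + (6.30e-05)x - (6.30e-05)(0.0119) = 0. x = 8.3492e-04. Percent = (8.3492e-04/0.0119) × 100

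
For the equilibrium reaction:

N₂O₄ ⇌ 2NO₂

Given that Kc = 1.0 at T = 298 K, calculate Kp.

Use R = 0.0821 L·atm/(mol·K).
K_p = 24.4658

Δn = (moles gaseous products) − (moles gaseous reactants) = 1
T = 298 K; RT = 0.0821 × 298 = 24.4658
Kp = Kc·(RT)^Δn = 1.0 × (24.4658)^1 = 1.0 × 24.4658 = 24.4658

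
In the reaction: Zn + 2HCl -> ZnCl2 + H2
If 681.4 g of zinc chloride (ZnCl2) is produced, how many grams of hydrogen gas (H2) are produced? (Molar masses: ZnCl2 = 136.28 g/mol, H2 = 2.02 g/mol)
Moles of ZnCl2 = 681.4 g ÷ 136.28 g/mol = 5 mol
Mole ratio: 1 mol H2 / 1 mol ZnCl2
Moles of H2 = 5 × (1/1) = 5 mol
Mass of H2 = 5 mol × 2.02 g/mol = 10.1 g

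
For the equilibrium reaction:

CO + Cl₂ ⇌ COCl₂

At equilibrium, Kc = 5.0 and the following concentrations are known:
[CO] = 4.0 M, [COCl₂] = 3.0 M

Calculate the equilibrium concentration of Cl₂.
[Cl₂] = 0.1500 M

Kc = ([COCl₂]) / ([CO] × [Cl₂]) = 5.0
[Cl₂]^1 = (product terms)/(Kc · other reactant terms) = 3 / (5.0 · 4) = 0.15
[Cl₂] = 0.1500 M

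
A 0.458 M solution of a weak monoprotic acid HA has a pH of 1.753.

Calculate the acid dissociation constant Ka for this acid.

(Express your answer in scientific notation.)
K_a = 7.08e-04

[H⁺] = 10^(−pH) = 10^(−1.753) = 1.766e-02 M. For HA ⇌ H⁺ + A⁻, Ka = x²/(C − x) = (1.766e-02)²/(0.458 − 1.766e-02) = 7.08e-04.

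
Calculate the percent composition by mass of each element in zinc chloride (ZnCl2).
Zn: 47.97%, Cl: 52.03%

Molar mass of ZnCl2 = 136.28 g/mol
% Zn = (1 × 65.38) / 136.28 × 100% = 65.38 / 136.28 × 100% = 47.97%
% Cl = (2 × 35.45) / 136.28 × 100% = 70.9 / 136.28 × 100% = 52.03%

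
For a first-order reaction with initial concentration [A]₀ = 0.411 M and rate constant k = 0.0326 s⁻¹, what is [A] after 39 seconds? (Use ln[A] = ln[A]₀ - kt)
0.1153 M

ln[A] = ln[A]₀ - k·t = ln(0.411) - (0.0326)·(39) = -0.8892 - 1.2714 = -2.1606
[A] = e^(-2.1606) = 0.1153 M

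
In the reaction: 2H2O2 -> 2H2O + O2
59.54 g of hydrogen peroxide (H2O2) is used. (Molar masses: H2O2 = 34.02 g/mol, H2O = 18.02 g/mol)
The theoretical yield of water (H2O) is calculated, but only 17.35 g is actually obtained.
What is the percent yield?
Moles of H2O2 = 59.54 g ÷ 34.02 g/mol = 1.75015 mol
Mole ratio: 2 mol H2O / 2 mol H2O2
Moles of H2O = 1.75015 × (2/2) = 1.75015 mol
Theoretical yield = 1.75015 mol × 18.02 g/mol = 31.538 g
Actual yield = 17.35 g
Percent yield = (17.35 / 31.538) × 100% = 55.0%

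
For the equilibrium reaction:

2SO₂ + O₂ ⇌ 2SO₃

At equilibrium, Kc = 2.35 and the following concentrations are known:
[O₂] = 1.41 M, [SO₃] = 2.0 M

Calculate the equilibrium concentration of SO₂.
[SO₂] = 1.0987 M

Kc = ([SO₃]^2) / ([SO₂]^2 × [O₂]) = 2.35
[SO₂]^2 = (product terms)/(Kc · other reactant terms) = 4 / (2.35 · 1.41) = 1.2072
[SO₂] = (1.2072)^(1/2) = 1.0987 M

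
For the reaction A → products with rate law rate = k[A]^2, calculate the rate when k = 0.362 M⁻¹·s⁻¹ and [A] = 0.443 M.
0.07104 M/s

rate = k·[A]^2 = 0.362·(0.443)^2 = 0.362·0.196249 = 0.07104 M/s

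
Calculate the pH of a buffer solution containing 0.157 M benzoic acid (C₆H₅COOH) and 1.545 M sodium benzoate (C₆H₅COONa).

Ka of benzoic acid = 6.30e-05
pH = 5.19

pKa = -log(6.30e-05) = 4.20. pH = pKa + log([A⁻]/[HA]) = 4.20 + log(1.545/0.157)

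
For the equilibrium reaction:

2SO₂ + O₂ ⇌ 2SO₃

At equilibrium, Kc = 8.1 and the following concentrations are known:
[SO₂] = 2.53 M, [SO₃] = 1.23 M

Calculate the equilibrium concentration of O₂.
[O₂] = 0.0292 M

Kc = ([SO₃]^2) / ([SO₂]^2 × [O₂]) = 8.1
[O₂]^1 = (product terms)/(Kc · other reactant terms) = 1.5129 / (8.1 · 6.4009) = 0.02918
[O₂] = 0.0292 M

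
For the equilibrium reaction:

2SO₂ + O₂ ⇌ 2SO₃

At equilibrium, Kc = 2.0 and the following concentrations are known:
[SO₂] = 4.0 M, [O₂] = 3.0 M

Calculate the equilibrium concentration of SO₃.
[SO₃] = 9.7980 M

Kc = ([SO₃]^2) / ([SO₂]^2 × [O₂]) = 2.0
[SO₃]^2 = Kc · (reactant terms)/(other product terms) = 2.0 · 48 / 1 = 96
[SO₃] = (96)^(1/2) = 9.7980 M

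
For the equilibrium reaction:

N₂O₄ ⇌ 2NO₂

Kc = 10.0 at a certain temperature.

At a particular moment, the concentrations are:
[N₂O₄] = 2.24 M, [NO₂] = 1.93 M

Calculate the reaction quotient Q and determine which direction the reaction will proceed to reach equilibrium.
Q = 1.663, Q < K, reaction proceeds forward (toward products)

Q = ([NO₂]^2) / ([N₂O₄])
  = ((1.93)^2) / ((2.24)) = 3.7249/2.24 = 1.663
Since Q = 1.663 < Kc = 10.0, the reaction proceeds forward (toward products) to reach equilibrium.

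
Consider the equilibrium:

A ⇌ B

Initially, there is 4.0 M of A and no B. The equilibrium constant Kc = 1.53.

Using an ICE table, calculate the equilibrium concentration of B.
[B] = 2.419 M

ICE: [A] = 4.0 − x, [B] = x.
Kc = x/(4.0 − x) = 1.53 ⇒ x = 1.53·4.0/(1 + 1.53) = 6.12/2.53 = 2.419.
[B] = x = 2.419 M.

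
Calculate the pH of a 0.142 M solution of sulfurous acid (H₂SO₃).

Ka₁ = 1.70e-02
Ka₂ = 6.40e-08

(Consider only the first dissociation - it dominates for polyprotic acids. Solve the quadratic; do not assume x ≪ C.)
pH = 1.38

x² + Ka₁·x − Ka₁·C = 0 with Ka₁ = 1.70e-02, C = 0.142.
x = (−Ka₁ + √(Ka₁² + 4·Ka₁·C))/2 = 4.1362e-02 M, so pH = 1.38.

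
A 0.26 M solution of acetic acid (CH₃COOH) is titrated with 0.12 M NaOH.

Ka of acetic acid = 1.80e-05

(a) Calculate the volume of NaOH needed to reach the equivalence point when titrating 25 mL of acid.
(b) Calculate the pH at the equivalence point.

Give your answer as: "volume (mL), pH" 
V = 54.2 mL, pH = 8.83

(a) At equivalence: moles acid = moles base.
moles acid = 0.26 × 0.025 = 0.0065 mol; V_NaOH = 0.0065/0.12 = 0.05417 L = 54.2 mL.
(b) At equivalence, all acid → conjugate base A⁻ at [A⁻] = 0.0065/0.07917 = 0.08211 M.
Kb = Kw/Ka = 1.0e-14/1.80e-05 = 5.556e-10; [OH⁻] = √(Kb·[A⁻]) = 6.754e-06; pOH = 5.17; pH = 14 − pOH = 8.83.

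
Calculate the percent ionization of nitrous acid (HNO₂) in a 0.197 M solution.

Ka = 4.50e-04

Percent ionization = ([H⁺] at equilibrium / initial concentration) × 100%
Percent ionization = 4.67%

Let x = [H⁺]. Ka = x²/(C - x) ⇒ x² + (4.50e-04)x - (4.50e-04)(0.197) = 0. x = 9.1931e-03. Percent = (9.1931e-03/0.197) × 100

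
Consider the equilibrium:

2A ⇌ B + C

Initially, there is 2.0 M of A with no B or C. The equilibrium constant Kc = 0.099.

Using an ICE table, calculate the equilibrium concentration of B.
[B] = 0.386 M

ICE: [A] = 2.0 − 2x, [B] = [C] = x.
Kc = x²/(2.0 − 2x)² = 0.099 ⇒ √Kc = x/(2.0 − 2x).
x = √0.099·2.0/(1 + 2√0.099) = 0.31464·2.0/1.6293 = 0.38623.
[B] = x = 0.386 M.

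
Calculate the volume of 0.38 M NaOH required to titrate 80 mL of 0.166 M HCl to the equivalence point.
V_{base} = 34.9 mL

At equivalence: moles acid = moles base.
moles HCl = 0.166 M × 0.08 L = 0.01328 mol
V_NaOH = 0.01328 mol ÷ 0.38 M = 0.03495 L = 34.9 mL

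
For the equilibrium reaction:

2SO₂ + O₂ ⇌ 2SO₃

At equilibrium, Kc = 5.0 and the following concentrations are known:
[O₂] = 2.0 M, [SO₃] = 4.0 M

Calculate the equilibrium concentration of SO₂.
[SO₂] = 1.2649 M

Kc = ([SO₃]^2) / ([SO₂]^2 × [O₂]) = 5.0
[SO₂]^2 = (product terms)/(Kc · other reactant terms) = 16 / (5.0 · 2) = 1.6
[SO₂] = (1.6)^(1/2) = 1.2649 M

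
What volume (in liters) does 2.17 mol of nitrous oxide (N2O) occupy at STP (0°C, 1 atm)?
At STP, 1 mol of gas occupies 22.4 L
Volume = 2.17 mol × 22.4 L/mol = 48.61 L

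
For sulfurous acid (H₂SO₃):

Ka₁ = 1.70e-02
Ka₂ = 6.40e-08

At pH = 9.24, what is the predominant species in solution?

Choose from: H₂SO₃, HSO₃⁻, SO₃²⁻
SO₃²⁻

pKa1 = 1.77, pKa2 = 7.19. Each pKa is the crossover between adjacent species; pH = 9.24 lies in the region where SO₃²⁻ predominates.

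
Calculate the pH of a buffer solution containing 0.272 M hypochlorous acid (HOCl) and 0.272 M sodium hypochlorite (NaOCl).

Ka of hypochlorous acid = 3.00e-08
pH = 7.52

pKa = -log(3.00e-08) = 7.52. pH = pKa + log([A⁻]/[HA]) = 7.52 + log(0.272/0.272)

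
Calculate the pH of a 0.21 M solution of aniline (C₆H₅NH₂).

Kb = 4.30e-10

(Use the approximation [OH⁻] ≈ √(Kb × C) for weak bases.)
pH = 8.98

[OH⁻] = √(Kb × C) = √(4.30e-10 × 0.21) = 9.5026e-06. pOH = 5.02, pH = 14 - pOH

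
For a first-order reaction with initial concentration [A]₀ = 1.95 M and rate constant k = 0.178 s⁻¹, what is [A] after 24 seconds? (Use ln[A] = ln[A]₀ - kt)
0.0272 M

ln[A] = ln[A]₀ - k·t = ln(1.95) - (0.178)·(24) = 0.6678 - 4.2720 = -3.6042
[A] = e^(-3.6042) = 0.0272 M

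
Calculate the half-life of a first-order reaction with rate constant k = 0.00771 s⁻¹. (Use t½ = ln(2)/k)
89.90 s

t½ = ln(2)/k = 0.6931/0.00771 = 89.90 s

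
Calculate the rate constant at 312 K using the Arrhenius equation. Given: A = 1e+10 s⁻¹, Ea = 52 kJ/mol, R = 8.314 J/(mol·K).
1.97e+01 s⁻¹

k = A·exp(-Ea/(R·T)) = 1e+10·exp(-52000/(8.314·312)) = 1e+10·exp(-20.0465) = 1e+10·1.9675e-09 = 1.97e+01 s⁻¹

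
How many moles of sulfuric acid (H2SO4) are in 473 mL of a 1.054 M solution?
Moles = Molarity × Volume (L)
Moles = 1.054 M × 0.473 L = 0.4985 mol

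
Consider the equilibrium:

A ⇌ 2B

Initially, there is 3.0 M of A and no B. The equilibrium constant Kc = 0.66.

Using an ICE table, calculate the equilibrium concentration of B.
[B] = 1.252 M

ICE: [A] = 3.0 − x, [B] = 2x.
Kc = (2x)²/(3.0 − x) = 0.66 ⇒ 4x² + 0.66x − 1.98 = 0.
x = (−0.66 + √(0.66² + 4·4·1.98))/(2·4) = (−0.66 + √32.116)/8 = 0.62588.
[B] = 2x = 1.252 M.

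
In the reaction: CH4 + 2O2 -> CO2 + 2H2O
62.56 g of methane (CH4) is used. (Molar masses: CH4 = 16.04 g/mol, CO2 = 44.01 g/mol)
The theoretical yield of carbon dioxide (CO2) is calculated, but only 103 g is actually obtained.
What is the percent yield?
Moles of CH4 = 62.56 g ÷ 16.04 g/mol = 3.90025 mol
Mole ratio: 1 mol CO2 / 1 mol CH4
Moles of CO2 = 3.90025 × (1/1) = 3.90025 mol
Theoretical yield = 3.90025 mol × 44.01 g/mol = 171.65 g
Actual yield = 103 g
Percent yield = (103 / 171.65) × 100% = 60.0%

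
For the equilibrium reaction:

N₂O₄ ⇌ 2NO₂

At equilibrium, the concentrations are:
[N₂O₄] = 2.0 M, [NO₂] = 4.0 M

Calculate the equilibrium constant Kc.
K_c = 8.0000

Kc = ([NO₂]^2) / ([N₂O₄])
   = ((4.0)^2) / ((2.0))
   = 16 / 2 = 8.0000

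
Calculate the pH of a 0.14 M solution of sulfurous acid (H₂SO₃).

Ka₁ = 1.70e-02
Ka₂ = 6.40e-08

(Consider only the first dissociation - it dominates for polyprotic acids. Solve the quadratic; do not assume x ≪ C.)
pH = 1.39

x² + Ka₁·x − Ka₁·C = 0 with Ka₁ = 1.70e-02, C = 0.14.
x = (−Ka₁ + √(Ka₁² + 4·Ka₁·C))/2 = 4.1020e-02 M, so pH = 1.39.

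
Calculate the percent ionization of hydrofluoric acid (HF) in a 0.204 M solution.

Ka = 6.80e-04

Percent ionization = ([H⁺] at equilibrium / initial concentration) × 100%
Percent ionization = 5.61%

Let x = [H⁺]. Ka = x²/(C - x) ⇒ x² + (6.80e-04)x - (6.80e-04)(0.204) = 0. x = 1.1443e-02. Percent = (1.1443e-02/0.204) × 100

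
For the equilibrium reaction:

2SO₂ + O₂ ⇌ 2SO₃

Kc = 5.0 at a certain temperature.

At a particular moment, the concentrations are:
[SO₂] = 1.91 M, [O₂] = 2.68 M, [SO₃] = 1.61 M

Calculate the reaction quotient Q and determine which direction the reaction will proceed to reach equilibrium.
Q = 0.265, Q < K, reaction proceeds forward (toward products)

Q = ([SO₃]^2) / ([SO₂]^2 × [O₂])
  = ((1.61)^2) / ((1.91)^2·(2.68)) = 2.5921/9.7769 = 0.2651
Since Q = 0.2651 < Kc = 5.0, the reaction proceeds forward (toward products) to reach equilibrium.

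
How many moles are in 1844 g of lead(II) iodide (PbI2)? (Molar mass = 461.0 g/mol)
Moles = 1844 g ÷ 461.0 g/mol = 4 mol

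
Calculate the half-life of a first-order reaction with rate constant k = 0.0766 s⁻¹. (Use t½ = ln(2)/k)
9.05 s

t½ = ln(2)/k = 0.6931/0.0766 = 9.05 s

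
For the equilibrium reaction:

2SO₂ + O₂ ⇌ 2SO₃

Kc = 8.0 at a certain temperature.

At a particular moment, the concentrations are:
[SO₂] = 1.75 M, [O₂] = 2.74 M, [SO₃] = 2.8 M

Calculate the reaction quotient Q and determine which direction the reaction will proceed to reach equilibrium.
Q = 0.934, Q < K, reaction proceeds forward (toward products)

Q = ([SO₃]^2) / ([SO₂]^2 × [O₂])
  = ((2.8)^2) / ((1.75)^2·(2.74)) = 7.84/8.3913 = 0.9343
Since Q = 0.9343 < Kc = 8.0, the reaction proceeds forward (toward products) to reach equilibrium.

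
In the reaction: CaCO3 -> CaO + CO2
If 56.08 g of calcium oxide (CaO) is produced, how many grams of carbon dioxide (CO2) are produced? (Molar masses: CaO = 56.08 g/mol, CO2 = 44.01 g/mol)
Moles of CaO = 56.08 g ÷ 56.08 g/mol = 1 mol
Mole ratio: 1 mol CO2 / 1 mol CaO
Moles of CO2 = 1 × (1/1) = 1 mol
Mass of CO2 = 1 mol × 44.01 g/mol = 44.01 g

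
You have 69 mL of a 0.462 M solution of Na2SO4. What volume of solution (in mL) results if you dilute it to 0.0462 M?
Using M₁V₁ = M₂V₂:
0.462 × 69 = 0.0462 × V₂
V₂ = (0.462 × 69) / 0.0462 = 690 mL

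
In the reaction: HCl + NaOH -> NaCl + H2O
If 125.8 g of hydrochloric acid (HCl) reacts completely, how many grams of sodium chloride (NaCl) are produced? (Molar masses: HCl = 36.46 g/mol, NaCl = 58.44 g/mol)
Moles of HCl = 125.8 g ÷ 36.46 g/mol = 3.45036 mol
Mole ratio: 1 mol NaCl / 1 mol HCl
Moles of NaCl = 3.45036 × (1/1) = 3.45036 mol
Mass of NaCl = 3.45036 mol × 58.44 g/mol = 201.6 g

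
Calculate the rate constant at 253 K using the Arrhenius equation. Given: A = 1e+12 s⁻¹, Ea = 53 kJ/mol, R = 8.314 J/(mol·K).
1.14e+01 s⁻¹

k = A·exp(-Ea/(R·T)) = 1e+12·exp(-53000/(8.314·253)) = 1e+12·exp(-25.1968) = 1e+12·1.1407e-11 = 1.14e+01 s⁻¹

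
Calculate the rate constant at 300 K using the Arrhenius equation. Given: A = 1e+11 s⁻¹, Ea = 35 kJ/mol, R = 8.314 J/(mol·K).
8.05e+04 s⁻¹

k = A·exp(-Ea/(R·T)) = 1e+11·exp(-35000/(8.314·300)) = 1e+11·exp(-14.0326) = 1e+11·8.0489e-07 = 8.05e+04 s⁻¹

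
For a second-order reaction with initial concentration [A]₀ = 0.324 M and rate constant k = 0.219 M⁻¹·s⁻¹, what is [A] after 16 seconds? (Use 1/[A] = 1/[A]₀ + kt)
0.1517 M

1/[A] = 1/[A]₀ + k·t = 1/0.324 + (0.219)·(16) = 3.0864 + 3.5040 = 6.5904
[A] = 1/6.5904 = 0.1517 M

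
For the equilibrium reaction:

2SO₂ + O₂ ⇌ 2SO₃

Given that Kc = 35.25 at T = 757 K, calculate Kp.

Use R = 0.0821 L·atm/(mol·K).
K_p = 0.5672

Δn = (moles gaseous products) − (moles gaseous reactants) = -1
T = 757 K; RT = 0.0821 × 757 = 62.1497
Kp = Kc·(RT)^Δn = 35.25 × (62.1497)^-1 = 35.25 × 0.0160902 = 0.5672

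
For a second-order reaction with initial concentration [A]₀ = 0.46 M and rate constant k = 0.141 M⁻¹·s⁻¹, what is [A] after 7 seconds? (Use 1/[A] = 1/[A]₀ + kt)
0.3164 M

1/[A] = 1/[A]₀ + k·t = 1/0.46 + (0.141)·(7) = 2.1739 + 0.9870 = 3.1609
[A] = 1/3.1609 = 0.3164 M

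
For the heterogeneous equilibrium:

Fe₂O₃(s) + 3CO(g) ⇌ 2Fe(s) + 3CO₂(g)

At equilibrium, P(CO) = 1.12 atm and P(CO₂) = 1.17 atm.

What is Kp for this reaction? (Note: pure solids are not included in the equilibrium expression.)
K_p = 1.140

Solids (Fe₂O₃, Fe) are excluded.
Kp = P(CO₂)³/P(CO)³ = (1.17)³/(1.12)³ = 1.602/1.405 = 1.140.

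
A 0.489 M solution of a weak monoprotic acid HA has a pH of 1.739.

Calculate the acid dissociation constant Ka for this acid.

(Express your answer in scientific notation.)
K_a = 7.07e-04

[H⁺] = 10^(−pH) = 10^(−1.739) = 1.824e-02 M. For HA ⇌ H⁺ + A⁻, Ka = x²/(C − x) = (1.824e-02)²/(0.489 − 1.824e-02) = 7.07e-04.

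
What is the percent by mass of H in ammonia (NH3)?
Mass of H in formula = 1.008 × 3 = 3.024 g/mol
Molar mass = 17.03 g/mol
% H = (3.024/17.03) × 100% = 17.76%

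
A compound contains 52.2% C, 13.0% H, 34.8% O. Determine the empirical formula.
Moles of C = 52.2 g / 12.01 g/mol = 4.346 mol
Moles of H = 13.0 g / 1.008 g/mol = 12.897 mol
Moles of O = 34.8 g / 16.0 g/mol = 2.175 mol

Smallest moles = 2.175
Divide all by smallest:
C: 4.346 / 2.175 = 2.00
H: 12.897 / 2.175 = 5.93
O: 2.175 / 2.175 = 1.00

Empirical formula: C2H6O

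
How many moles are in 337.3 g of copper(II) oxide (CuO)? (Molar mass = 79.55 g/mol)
Moles = 337.3 g ÷ 79.55 g/mol = 4.24 mol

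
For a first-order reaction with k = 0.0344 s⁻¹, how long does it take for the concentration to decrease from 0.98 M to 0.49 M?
20.15 s

From ln[A] = ln[A]₀ - k·t: t = ln([A]₀/[A])/k = ln(0.98/0.49)/0.0344 = ln(2.0000)/0.0344 = 0.6931/0.0344 = 20.15 s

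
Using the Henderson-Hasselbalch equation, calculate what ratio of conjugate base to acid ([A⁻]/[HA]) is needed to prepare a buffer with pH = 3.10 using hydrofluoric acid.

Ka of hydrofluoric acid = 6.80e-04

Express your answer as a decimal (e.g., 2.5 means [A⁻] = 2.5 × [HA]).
[A⁻]/[HA] = 0.856

pKa = −log(6.80e-04) = 3.1675. pH = pKa + log([A⁻]/[HA]). 3.10 = 3.1675 + log(ratio). log(ratio) = 3.10 − 3.1675 = -0.0675. ratio = 10^(-0.0675) = 0.856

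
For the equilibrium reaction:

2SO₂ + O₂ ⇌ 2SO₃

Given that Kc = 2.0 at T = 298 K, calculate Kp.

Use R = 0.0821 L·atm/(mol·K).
K_p = 0.0817

Δn = (moles gaseous products) − (moles gaseous reactants) = -1
T = 298 K; RT = 0.0821 × 298 = 24.4658
Kp = Kc·(RT)^Δn = 2.0 × (24.4658)^-1 = 2.0 × 0.0408734 = 0.0817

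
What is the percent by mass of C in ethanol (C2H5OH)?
Mass of C in formula = 12.01 × 2 = 24.02 g/mol
Molar mass = 46.07 g/mol
% C = (24.02/46.07) × 100% = 52.14%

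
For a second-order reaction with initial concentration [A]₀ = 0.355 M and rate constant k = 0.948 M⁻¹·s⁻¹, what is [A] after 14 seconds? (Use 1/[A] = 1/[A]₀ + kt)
0.0622 M

1/[A] = 1/[A]₀ + k·t = 1/0.355 + (0.948)·(14) = 2.8169 + 13.2720 = 16.0889
[A] = 1/16.0889 = 0.0622 M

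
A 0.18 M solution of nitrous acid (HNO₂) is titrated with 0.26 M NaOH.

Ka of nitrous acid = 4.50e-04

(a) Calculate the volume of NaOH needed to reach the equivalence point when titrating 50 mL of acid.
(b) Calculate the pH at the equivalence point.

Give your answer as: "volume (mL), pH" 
V = 34.6 mL, pH = 8.19

(a) At equivalence: moles acid = moles base.
moles acid = 0.18 × 0.05 = 0.009 mol; V_NaOH = 0.009/0.26 = 0.03462 L = 34.6 mL.
(b) At equivalence, all acid → conjugate base A⁻ at [A⁻] = 0.009/0.08462 = 0.1064 M.
Kb = Kw/Ka = 1.0e-14/4.50e-04 = 2.222e-11; [OH⁻] = √(Kb·[A⁻]) = 1.537e-06; pOH = 5.81; pH = 14 − pOH = 8.19.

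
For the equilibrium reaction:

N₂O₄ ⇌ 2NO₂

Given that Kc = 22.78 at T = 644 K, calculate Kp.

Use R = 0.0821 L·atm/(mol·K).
K_p = 1.20e+03

Δn = (moles gaseous products) − (moles gaseous reactants) = 1
T = 644 K; RT = 0.0821 × 644 = 52.8724
Kp = Kc·(RT)^Δn = 22.78 × (52.8724)^1 = 22.78 × 52.8724 = 1.20e+03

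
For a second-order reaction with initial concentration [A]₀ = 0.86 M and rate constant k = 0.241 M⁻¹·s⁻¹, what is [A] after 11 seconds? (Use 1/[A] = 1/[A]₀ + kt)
0.2622 M

1/[A] = 1/[A]₀ + k·t = 1/0.86 + (0.241)·(11) = 1.1628 + 2.6510 = 3.8138
[A] = 1/3.8138 = 0.2622 M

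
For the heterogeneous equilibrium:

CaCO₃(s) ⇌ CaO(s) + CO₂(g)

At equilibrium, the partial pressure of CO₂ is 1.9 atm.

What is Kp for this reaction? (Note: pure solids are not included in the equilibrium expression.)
K_p = 1.9

Solids (CaCO₃, CaO) have activity 1 and are excluded.
Kp = P(CO₂) = 1.9.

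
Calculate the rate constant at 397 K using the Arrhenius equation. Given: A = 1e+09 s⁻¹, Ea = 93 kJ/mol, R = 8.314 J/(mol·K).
5.80e-04 s⁻¹

k = A·exp(-Ea/(R·T)) = 1e+09·exp(-93000/(8.314·397)) = 1e+09·exp(-28.1762) = 1e+09·5.7974e-13 = 5.80e-04 s⁻¹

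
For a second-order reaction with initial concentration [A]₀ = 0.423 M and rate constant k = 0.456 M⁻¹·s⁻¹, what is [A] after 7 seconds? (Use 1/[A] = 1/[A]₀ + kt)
0.1800 M

1/[A] = 1/[A]₀ + k·t = 1/0.423 + (0.456)·(7) = 2.3641 + 3.1920 = 5.5561
[A] = 1/5.5561 = 0.1800 M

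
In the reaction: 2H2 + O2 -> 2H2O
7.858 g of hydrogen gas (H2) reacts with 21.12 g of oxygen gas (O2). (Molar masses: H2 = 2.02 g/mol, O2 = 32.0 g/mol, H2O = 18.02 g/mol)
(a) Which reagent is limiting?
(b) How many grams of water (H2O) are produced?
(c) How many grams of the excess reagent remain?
(a) O2, (b) 23.79 g, (c) 5.192 g

Moles of H2 = 7.858 g ÷ 2.02 g/mol = 3.8901 mol
Moles of O2 = 21.12 g ÷ 32.0 g/mol = 0.66 mol
Moles ÷ coefficient: H2: 3.8901/2 = 1.945, O2: 0.66/1 = 0.66
(a) O2 has the smaller value, so O2 is the limiting reagent.
(b) Moles of H2O = 0.66 mol O2 × (2/1) = 1.32 mol; mass = 1.32 mol × 18.02 g/mol = 23.79 g
(c) H2 consumed = 0.66 × (2/1) = 1.32 mol; remaining = 3.8901 − 1.32 = 2.5701 mol; mass = 2.5701 mol × 2.02 g/mol = 5.192 g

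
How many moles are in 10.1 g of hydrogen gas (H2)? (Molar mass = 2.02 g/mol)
Moles = 10.1 g ÷ 2.02 g/mol = 5 mol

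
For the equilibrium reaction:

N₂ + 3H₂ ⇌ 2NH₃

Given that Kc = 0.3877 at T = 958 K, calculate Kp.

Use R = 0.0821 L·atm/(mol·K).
K_p = 6.27e-05

Δn = (moles gaseous products) − (moles gaseous reactants) = -2
T = 958 K; RT = 0.0821 × 958 = 78.6518
Kp = Kc·(RT)^Δn = 0.3877 × (78.6518)^-2 = 0.3877 × 0.000161653 = 6.27e-05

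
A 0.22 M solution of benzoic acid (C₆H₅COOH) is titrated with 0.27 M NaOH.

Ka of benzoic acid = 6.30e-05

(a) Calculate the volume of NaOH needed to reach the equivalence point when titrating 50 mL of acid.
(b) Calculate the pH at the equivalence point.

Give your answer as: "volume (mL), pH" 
V = 40.7 mL, pH = 8.64

(a) At equivalence: moles acid = moles base.
moles acid = 0.22 × 0.05 = 0.011 mol; V_NaOH = 0.011/0.27 = 0.04074 L = 40.7 mL.
(b) At equivalence, all acid → conjugate base A⁻ at [A⁻] = 0.011/0.09074 = 0.1212 M.
Kb = Kw/Ka = 1.0e-14/6.30e-05 = 1.587e-10; [OH⁻] = √(Kb·[A⁻]) = 4.387e-06; pOH = 5.36; pH = 14 − pOH = 8.64.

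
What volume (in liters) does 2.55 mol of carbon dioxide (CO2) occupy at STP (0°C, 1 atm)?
At STP, 1 mol of gas occupies 22.4 L
Volume = 2.55 mol × 22.4 L/mol = 57.12 L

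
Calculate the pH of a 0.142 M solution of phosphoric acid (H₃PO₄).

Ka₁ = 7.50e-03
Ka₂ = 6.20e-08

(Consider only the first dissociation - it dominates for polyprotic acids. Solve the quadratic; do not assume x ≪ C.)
pH = 1.54

x² + Ka₁·x − Ka₁·C = 0 with Ka₁ = 7.50e-03, C = 0.142.
x = (−Ka₁ + √(Ka₁² + 4·Ka₁·C))/2 = 2.9099e-02 M, so pH = 1.54.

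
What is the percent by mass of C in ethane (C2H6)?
Mass of C in formula = 12.01 × 2 = 24.02 g/mol
Molar mass = 30.07 g/mol
% C = (24.02/30.07) × 100% = 79.88%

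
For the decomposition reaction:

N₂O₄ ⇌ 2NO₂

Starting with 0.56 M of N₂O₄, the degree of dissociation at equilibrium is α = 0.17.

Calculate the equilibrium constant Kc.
K_c = 0.0780

x = α·[A]₀ = 0.17 × 0.56 = 0.0952 M dissociated.
At eq: [N₂O₄] = 0.56 − 0.0952 = 0.4648 M; [NO₂] = 2x = 0.1904 M.
Kc = [NO₂]²/[N₂O₄] = (0.1904)²/0.4648 = 0.078.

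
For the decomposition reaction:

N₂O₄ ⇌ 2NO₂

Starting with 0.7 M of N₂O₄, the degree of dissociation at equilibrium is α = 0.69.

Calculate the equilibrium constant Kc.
K_c = 4.3003

x = α·[A]₀ = 0.69 × 0.7 = 0.483 M dissociated.
At eq: [N₂O₄] = 0.7 − 0.483 = 0.217 M; [NO₂] = 2x = 0.966 M.
Kc = [NO₂]²/[N₂O₄] = (0.966)²/0.217 = 4.3.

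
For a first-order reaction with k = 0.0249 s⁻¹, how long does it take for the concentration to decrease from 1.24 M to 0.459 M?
39.91 s

From ln[A] = ln[A]₀ - k·t: t = ln([A]₀/[A])/k = ln(1.24/0.459)/0.0249 = ln(2.7015)/0.0249 = 0.9938/0.0249 = 39.91 s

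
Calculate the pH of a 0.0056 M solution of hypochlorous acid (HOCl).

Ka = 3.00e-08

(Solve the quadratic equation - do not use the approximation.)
pH = 4.89

x² + Ka×x - Ka×C = 0. Using quadratic formula: [H⁺] = 1.2946e-05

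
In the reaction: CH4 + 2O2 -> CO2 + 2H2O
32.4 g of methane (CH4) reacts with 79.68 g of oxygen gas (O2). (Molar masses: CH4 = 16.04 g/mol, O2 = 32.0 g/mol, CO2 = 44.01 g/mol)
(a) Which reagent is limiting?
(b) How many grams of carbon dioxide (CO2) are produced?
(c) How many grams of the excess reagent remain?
(a) O2, (b) 54.79 g, (c) 12.43 g

Moles of CH4 = 32.4 g ÷ 16.04 g/mol = 2.01995 mol
Moles of O2 = 79.68 g ÷ 32.0 g/mol = 2.49 mol
Moles ÷ coefficient: CH4: 2.01995/1 = 2.02, O2: 2.49/2 = 1.245
(a) O2 has the smaller value, so O2 is the limiting reagent.
(b) Moles of CO2 = 2.49 mol O2 × (1/2) = 1.245 mol; mass = 1.245 mol × 44.01 g/mol = 54.79 g
(c) CH4 consumed = 2.49 × (1/2) = 1.245 mol; remaining = 2.01995 − 1.245 = 0.77495 mol; mass = 0.77495 mol × 16.04 g/mol = 12.43 g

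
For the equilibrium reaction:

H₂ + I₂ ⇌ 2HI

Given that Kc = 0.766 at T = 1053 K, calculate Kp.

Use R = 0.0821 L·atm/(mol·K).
K_p = 0.7660

Δn = (moles gaseous products) − (moles gaseous reactants) = 0
T = 1053 K; RT = 0.0821 × 1053 = 86.4513
Kp = Kc·(RT)^Δn = 0.766 × (86.4513)^0 = 0.766 × 1 = 0.7660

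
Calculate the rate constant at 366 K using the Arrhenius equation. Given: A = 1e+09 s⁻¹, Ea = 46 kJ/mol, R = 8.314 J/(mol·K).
2.72e+02 s⁻¹

k = A·exp(-Ea/(R·T)) = 1e+09·exp(-46000/(8.314·366)) = 1e+09·exp(-15.1170) = 1e+09·2.7212e-07 = 2.72e+02 s⁻¹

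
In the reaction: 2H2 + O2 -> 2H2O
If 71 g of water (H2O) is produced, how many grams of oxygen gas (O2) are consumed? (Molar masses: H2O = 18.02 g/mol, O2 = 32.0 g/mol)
Moles of H2O = 71 g ÷ 18.02 g/mol = 3.94007 mol
Mole ratio: 1 mol O2 / 2 mol H2O
Moles of O2 = 3.94007 × (1/2) = 1.97003 mol
Mass of O2 = 1.97003 mol × 32.0 g/mol = 63.04 g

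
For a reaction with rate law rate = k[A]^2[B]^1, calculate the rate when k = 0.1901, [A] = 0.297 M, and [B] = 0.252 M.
0.004226 M/s

rate = k·[A]^2·[B]^1 = 0.1901·(0.297)^2·(0.252)^1 = 0.1901·0.088209·0.252 = 0.004226 M/s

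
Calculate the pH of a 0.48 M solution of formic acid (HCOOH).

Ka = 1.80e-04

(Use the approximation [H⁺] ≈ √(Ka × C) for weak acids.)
pH = 2.03

[H⁺] = √(Ka × C) = √(1.80e-04 × 0.48) = 9.2952e-03. pH = -log(9.2952e-03)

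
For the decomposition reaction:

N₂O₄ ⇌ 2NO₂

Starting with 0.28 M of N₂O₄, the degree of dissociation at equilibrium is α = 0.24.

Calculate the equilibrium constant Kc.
K_c = 0.0849

x = α·[A]₀ = 0.24 × 0.28 = 0.0672 M dissociated.
At eq: [N₂O₄] = 0.28 − 0.0672 = 0.2128 M; [NO₂] = 2x = 0.1344 M.
Kc = [NO₂]²/[N₂O₄] = (0.1344)²/0.2128 = 0.08488.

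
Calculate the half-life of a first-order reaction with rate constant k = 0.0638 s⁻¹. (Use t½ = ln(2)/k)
10.86 s

t½ = ln(2)/k = 0.6931/0.0638 = 10.86 s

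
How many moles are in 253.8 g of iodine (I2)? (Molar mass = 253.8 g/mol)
Moles = 253.8 g ÷ 253.8 g/mol = 1 mol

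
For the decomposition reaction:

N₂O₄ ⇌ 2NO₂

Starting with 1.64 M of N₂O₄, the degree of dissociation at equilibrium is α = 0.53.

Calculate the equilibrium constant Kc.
K_c = 3.9206

x = α·[A]₀ = 0.53 × 1.64 = 0.8692 M dissociated.
At eq: [N₂O₄] = 1.64 − 0.8692 = 0.7708 M; [NO₂] = 2x = 1.738 M.
Kc = [NO₂]²/[N₂O₄] = (1.738)²/0.7708 = 3.921.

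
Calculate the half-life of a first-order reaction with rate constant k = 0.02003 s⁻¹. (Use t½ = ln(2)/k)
34.61 s

t½ = ln(2)/k = 0.6931/0.02003 = 34.61 s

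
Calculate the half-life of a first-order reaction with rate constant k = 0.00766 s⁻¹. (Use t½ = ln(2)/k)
90.49 s

t½ = ln(2)/k = 0.6931/0.00766 = 90.49 s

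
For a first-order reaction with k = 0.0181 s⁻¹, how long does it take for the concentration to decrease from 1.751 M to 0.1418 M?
138.87 s

From ln[A] = ln[A]₀ - k·t: t = ln([A]₀/[A])/k = ln(1.751/0.1418)/0.0181 = ln(12.3484)/0.0181 = 2.5135/0.0181 = 138.87 s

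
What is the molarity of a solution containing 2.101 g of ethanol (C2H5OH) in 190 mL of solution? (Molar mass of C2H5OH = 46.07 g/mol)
Moles of C2H5OH = 2.101 g ÷ 46.07 g/mol = 0.0456045 mol
Volume = 190 mL = 0.19 L
Molarity = 0.0456045 mol ÷ 0.19 L = 0.24 M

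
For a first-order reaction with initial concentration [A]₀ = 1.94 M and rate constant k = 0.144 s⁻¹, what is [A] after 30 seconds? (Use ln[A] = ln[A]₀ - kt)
0.0258 M

ln[A] = ln[A]₀ - k·t = ln(1.94) - (0.144)·(30) = 0.6627 - 4.3200 = -3.6573
[A] = e^(-3.6573) = 0.0258 M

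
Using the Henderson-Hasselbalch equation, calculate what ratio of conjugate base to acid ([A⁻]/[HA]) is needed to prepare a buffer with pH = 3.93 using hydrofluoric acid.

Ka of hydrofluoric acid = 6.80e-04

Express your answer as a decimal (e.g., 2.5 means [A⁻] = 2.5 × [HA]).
[A⁻]/[HA] = 5.788

pKa = −log(6.80e-04) = 3.1675. pH = pKa + log([A⁻]/[HA]). 3.93 = 3.1675 + log(ratio). log(ratio) = 3.93 − 3.1675 = 0.7625. ratio = 10^(0.7625) = 5.788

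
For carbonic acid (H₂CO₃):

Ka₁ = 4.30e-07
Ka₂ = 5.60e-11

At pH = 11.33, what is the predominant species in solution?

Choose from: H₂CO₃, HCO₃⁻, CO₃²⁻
CO₃²⁻

pKa1 = 6.37, pKa2 = 10.25. Each pKa is the crossover between adjacent species; pH = 11.33 lies in the region where CO₃²⁻ predominates.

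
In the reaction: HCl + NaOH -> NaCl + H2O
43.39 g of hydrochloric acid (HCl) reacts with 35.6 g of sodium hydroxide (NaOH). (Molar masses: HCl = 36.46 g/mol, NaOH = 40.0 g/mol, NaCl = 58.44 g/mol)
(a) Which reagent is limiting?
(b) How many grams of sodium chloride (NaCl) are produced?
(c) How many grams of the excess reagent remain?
(a) NaOH, (b) 52.01 g, (c) 10.94 g

Moles of HCl = 43.39 g ÷ 36.46 g/mol = 1.19007 mol
Moles of NaOH = 35.6 g ÷ 40.0 g/mol = 0.89 mol
Moles ÷ coefficient: HCl: 1.19007/1 = 1.19, NaOH: 0.89/1 = 0.89
(a) NaOH has the smaller value, so NaOH is the limiting reagent.
(b) Moles of NaCl = 0.89 mol NaOH × (1/1) = 0.89 mol; mass = 0.89 mol × 58.44 g/mol = 52.01 g
(c) HCl consumed = 0.89 × (1/1) = 0.89 mol; remaining = 1.19007 − 0.89 = 0.300071 mol; mass = 0.300071 mol × 36.46 g/mol = 10.94 g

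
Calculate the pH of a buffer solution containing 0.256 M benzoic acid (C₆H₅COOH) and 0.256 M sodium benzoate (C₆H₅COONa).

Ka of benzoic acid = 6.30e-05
pH = 4.20

pKa = -log(6.30e-05) = 4.20. pH = pKa + log([A⁻]/[HA]) = 4.20 + log(0.256/0.256)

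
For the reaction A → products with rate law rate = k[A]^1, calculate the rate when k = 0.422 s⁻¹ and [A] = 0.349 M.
0.1473 M/s

rate = k·[A]^1 = 0.422·(0.349)^1 = 0.422·0.349 = 0.1473 M/s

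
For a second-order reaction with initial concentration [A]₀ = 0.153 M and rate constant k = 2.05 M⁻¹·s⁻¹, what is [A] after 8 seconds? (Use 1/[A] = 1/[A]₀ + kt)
0.0436 M

1/[A] = 1/[A]₀ + k·t = 1/0.153 + (2.05)·(8) = 6.5359 + 16.4000 = 22.9359
[A] = 1/22.9359 = 0.0436 M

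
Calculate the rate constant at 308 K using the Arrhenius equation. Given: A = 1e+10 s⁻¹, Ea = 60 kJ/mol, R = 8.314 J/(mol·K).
6.67e-01 s⁻¹

k = A·exp(-Ea/(R·T)) = 1e+10·exp(-60000/(8.314·308)) = 1e+10·exp(-23.4310) = 1e+10·6.6689e-11 = 6.67e-01 s⁻¹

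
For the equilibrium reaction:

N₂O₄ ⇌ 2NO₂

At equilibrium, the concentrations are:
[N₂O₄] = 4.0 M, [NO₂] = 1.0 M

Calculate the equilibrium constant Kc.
K_c = 0.2500

Kc = ([NO₂]^2) / ([N₂O₄])
   = ((1.0)^2) / ((4.0))
   = 1 / 4 = 0.2500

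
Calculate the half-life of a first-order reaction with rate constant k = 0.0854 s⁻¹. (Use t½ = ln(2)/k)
8.12 s

t½ = ln(2)/k = 0.6931/0.0854 = 8.12 s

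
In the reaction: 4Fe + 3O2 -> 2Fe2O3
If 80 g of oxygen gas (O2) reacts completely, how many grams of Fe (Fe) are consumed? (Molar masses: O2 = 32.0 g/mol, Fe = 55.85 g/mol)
Moles of O2 = 80 g ÷ 32.0 g/mol = 2.5 mol
Mole ratio: 4 mol Fe / 3 mol O2
Moles of Fe = 2.5 × (4/3) = 3.33333 mol
Mass of Fe = 3.33333 mol × 55.85 g/mol = 186.2 g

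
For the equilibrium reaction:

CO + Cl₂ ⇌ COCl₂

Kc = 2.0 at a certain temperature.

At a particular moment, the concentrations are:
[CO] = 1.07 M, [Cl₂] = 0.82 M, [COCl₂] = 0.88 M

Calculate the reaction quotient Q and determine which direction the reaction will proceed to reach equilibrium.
Q = 1.003, Q < K, reaction proceeds forward (toward products)

Q = ([COCl₂]) / ([CO] × [Cl₂])
  = ((0.88)) / ((1.07)·(0.82)) = 0.88/0.8774 = 1.003
Since Q = 1.003 < Kc = 2.0, the reaction proceeds forward (toward products) to reach equilibrium.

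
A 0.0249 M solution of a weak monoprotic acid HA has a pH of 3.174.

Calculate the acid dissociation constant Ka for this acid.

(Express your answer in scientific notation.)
K_a = 1.85e-05

[H⁺] = 10^(−pH) = 10^(−3.174) = 6.699e-04 M. For HA ⇌ H⁺ + A⁻, Ka = x²/(C − x) = (6.699e-04)²/(0.0249 − 6.699e-04) = 1.85e-05.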